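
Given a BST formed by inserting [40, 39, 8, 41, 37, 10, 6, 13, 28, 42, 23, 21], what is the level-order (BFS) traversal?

Tree insertion order: [40, 39, 8, 41, 37, 10, 6, 13, 28, 42, 23, 21]
Tree (level-order array): [40, 39, 41, 8, None, None, 42, 6, 37, None, None, None, None, 10, None, None, 13, None, 28, 23, None, 21]
BFS from the root, enqueuing left then right child of each popped node:
  queue [40] -> pop 40, enqueue [39, 41], visited so far: [40]
  queue [39, 41] -> pop 39, enqueue [8], visited so far: [40, 39]
  queue [41, 8] -> pop 41, enqueue [42], visited so far: [40, 39, 41]
  queue [8, 42] -> pop 8, enqueue [6, 37], visited so far: [40, 39, 41, 8]
  queue [42, 6, 37] -> pop 42, enqueue [none], visited so far: [40, 39, 41, 8, 42]
  queue [6, 37] -> pop 6, enqueue [none], visited so far: [40, 39, 41, 8, 42, 6]
  queue [37] -> pop 37, enqueue [10], visited so far: [40, 39, 41, 8, 42, 6, 37]
  queue [10] -> pop 10, enqueue [13], visited so far: [40, 39, 41, 8, 42, 6, 37, 10]
  queue [13] -> pop 13, enqueue [28], visited so far: [40, 39, 41, 8, 42, 6, 37, 10, 13]
  queue [28] -> pop 28, enqueue [23], visited so far: [40, 39, 41, 8, 42, 6, 37, 10, 13, 28]
  queue [23] -> pop 23, enqueue [21], visited so far: [40, 39, 41, 8, 42, 6, 37, 10, 13, 28, 23]
  queue [21] -> pop 21, enqueue [none], visited so far: [40, 39, 41, 8, 42, 6, 37, 10, 13, 28, 23, 21]
Result: [40, 39, 41, 8, 42, 6, 37, 10, 13, 28, 23, 21]


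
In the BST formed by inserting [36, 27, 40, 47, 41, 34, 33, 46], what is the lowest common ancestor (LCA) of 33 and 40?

Tree insertion order: [36, 27, 40, 47, 41, 34, 33, 46]
Tree (level-order array): [36, 27, 40, None, 34, None, 47, 33, None, 41, None, None, None, None, 46]
In a BST, the LCA of p=33, q=40 is the first node v on the
root-to-leaf path with p <= v <= q (go left if both < v, right if both > v).
Walk from root:
  at 36: 33 <= 36 <= 40, this is the LCA
LCA = 36


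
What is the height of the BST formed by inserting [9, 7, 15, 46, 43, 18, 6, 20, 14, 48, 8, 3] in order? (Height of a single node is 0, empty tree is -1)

Insertion order: [9, 7, 15, 46, 43, 18, 6, 20, 14, 48, 8, 3]
Tree (level-order array): [9, 7, 15, 6, 8, 14, 46, 3, None, None, None, None, None, 43, 48, None, None, 18, None, None, None, None, 20]
Compute height bottom-up (empty subtree = -1):
  height(3) = 1 + max(-1, -1) = 0
  height(6) = 1 + max(0, -1) = 1
  height(8) = 1 + max(-1, -1) = 0
  height(7) = 1 + max(1, 0) = 2
  height(14) = 1 + max(-1, -1) = 0
  height(20) = 1 + max(-1, -1) = 0
  height(18) = 1 + max(-1, 0) = 1
  height(43) = 1 + max(1, -1) = 2
  height(48) = 1 + max(-1, -1) = 0
  height(46) = 1 + max(2, 0) = 3
  height(15) = 1 + max(0, 3) = 4
  height(9) = 1 + max(2, 4) = 5
Height = 5


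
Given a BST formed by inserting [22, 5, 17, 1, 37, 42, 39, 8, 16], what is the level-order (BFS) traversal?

Tree insertion order: [22, 5, 17, 1, 37, 42, 39, 8, 16]
Tree (level-order array): [22, 5, 37, 1, 17, None, 42, None, None, 8, None, 39, None, None, 16]
BFS from the root, enqueuing left then right child of each popped node:
  queue [22] -> pop 22, enqueue [5, 37], visited so far: [22]
  queue [5, 37] -> pop 5, enqueue [1, 17], visited so far: [22, 5]
  queue [37, 1, 17] -> pop 37, enqueue [42], visited so far: [22, 5, 37]
  queue [1, 17, 42] -> pop 1, enqueue [none], visited so far: [22, 5, 37, 1]
  queue [17, 42] -> pop 17, enqueue [8], visited so far: [22, 5, 37, 1, 17]
  queue [42, 8] -> pop 42, enqueue [39], visited so far: [22, 5, 37, 1, 17, 42]
  queue [8, 39] -> pop 8, enqueue [16], visited so far: [22, 5, 37, 1, 17, 42, 8]
  queue [39, 16] -> pop 39, enqueue [none], visited so far: [22, 5, 37, 1, 17, 42, 8, 39]
  queue [16] -> pop 16, enqueue [none], visited so far: [22, 5, 37, 1, 17, 42, 8, 39, 16]
Result: [22, 5, 37, 1, 17, 42, 8, 39, 16]


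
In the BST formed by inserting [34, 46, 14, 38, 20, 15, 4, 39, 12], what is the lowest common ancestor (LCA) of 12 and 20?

Tree insertion order: [34, 46, 14, 38, 20, 15, 4, 39, 12]
Tree (level-order array): [34, 14, 46, 4, 20, 38, None, None, 12, 15, None, None, 39]
In a BST, the LCA of p=12, q=20 is the first node v on the
root-to-leaf path with p <= v <= q (go left if both < v, right if both > v).
Walk from root:
  at 34: both 12 and 20 < 34, go left
  at 14: 12 <= 14 <= 20, this is the LCA
LCA = 14


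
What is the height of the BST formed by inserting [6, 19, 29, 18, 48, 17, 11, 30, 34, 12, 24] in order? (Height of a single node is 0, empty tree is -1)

Insertion order: [6, 19, 29, 18, 48, 17, 11, 30, 34, 12, 24]
Tree (level-order array): [6, None, 19, 18, 29, 17, None, 24, 48, 11, None, None, None, 30, None, None, 12, None, 34]
Compute height bottom-up (empty subtree = -1):
  height(12) = 1 + max(-1, -1) = 0
  height(11) = 1 + max(-1, 0) = 1
  height(17) = 1 + max(1, -1) = 2
  height(18) = 1 + max(2, -1) = 3
  height(24) = 1 + max(-1, -1) = 0
  height(34) = 1 + max(-1, -1) = 0
  height(30) = 1 + max(-1, 0) = 1
  height(48) = 1 + max(1, -1) = 2
  height(29) = 1 + max(0, 2) = 3
  height(19) = 1 + max(3, 3) = 4
  height(6) = 1 + max(-1, 4) = 5
Height = 5


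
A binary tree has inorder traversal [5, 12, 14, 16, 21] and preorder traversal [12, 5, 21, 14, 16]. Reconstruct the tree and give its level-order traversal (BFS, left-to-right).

Inorder:  [5, 12, 14, 16, 21]
Preorder: [12, 5, 21, 14, 16]
Algorithm: preorder visits root first, so consume preorder in order;
for each root, split the current inorder slice at that value into
left-subtree inorder and right-subtree inorder, then recurse.
Recursive splits:
  root=12; inorder splits into left=[5], right=[14, 16, 21]
  root=5; inorder splits into left=[], right=[]
  root=21; inorder splits into left=[14, 16], right=[]
  root=14; inorder splits into left=[], right=[16]
  root=16; inorder splits into left=[], right=[]
Reconstructed level-order: [12, 5, 21, 14, 16]


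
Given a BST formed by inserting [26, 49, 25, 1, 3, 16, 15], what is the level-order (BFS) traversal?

Tree insertion order: [26, 49, 25, 1, 3, 16, 15]
Tree (level-order array): [26, 25, 49, 1, None, None, None, None, 3, None, 16, 15]
BFS from the root, enqueuing left then right child of each popped node:
  queue [26] -> pop 26, enqueue [25, 49], visited so far: [26]
  queue [25, 49] -> pop 25, enqueue [1], visited so far: [26, 25]
  queue [49, 1] -> pop 49, enqueue [none], visited so far: [26, 25, 49]
  queue [1] -> pop 1, enqueue [3], visited so far: [26, 25, 49, 1]
  queue [3] -> pop 3, enqueue [16], visited so far: [26, 25, 49, 1, 3]
  queue [16] -> pop 16, enqueue [15], visited so far: [26, 25, 49, 1, 3, 16]
  queue [15] -> pop 15, enqueue [none], visited so far: [26, 25, 49, 1, 3, 16, 15]
Result: [26, 25, 49, 1, 3, 16, 15]


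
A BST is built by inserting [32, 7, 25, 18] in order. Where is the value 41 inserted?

Starting tree (level order): [32, 7, None, None, 25, 18]
Insertion path: 32
Result: insert 41 as right child of 32
Final tree (level order): [32, 7, 41, None, 25, None, None, 18]


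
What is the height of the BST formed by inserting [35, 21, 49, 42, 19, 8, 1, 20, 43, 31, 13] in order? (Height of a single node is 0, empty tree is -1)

Insertion order: [35, 21, 49, 42, 19, 8, 1, 20, 43, 31, 13]
Tree (level-order array): [35, 21, 49, 19, 31, 42, None, 8, 20, None, None, None, 43, 1, 13]
Compute height bottom-up (empty subtree = -1):
  height(1) = 1 + max(-1, -1) = 0
  height(13) = 1 + max(-1, -1) = 0
  height(8) = 1 + max(0, 0) = 1
  height(20) = 1 + max(-1, -1) = 0
  height(19) = 1 + max(1, 0) = 2
  height(31) = 1 + max(-1, -1) = 0
  height(21) = 1 + max(2, 0) = 3
  height(43) = 1 + max(-1, -1) = 0
  height(42) = 1 + max(-1, 0) = 1
  height(49) = 1 + max(1, -1) = 2
  height(35) = 1 + max(3, 2) = 4
Height = 4


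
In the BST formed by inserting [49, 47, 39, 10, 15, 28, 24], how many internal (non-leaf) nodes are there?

Tree built from: [49, 47, 39, 10, 15, 28, 24]
Tree (level-order array): [49, 47, None, 39, None, 10, None, None, 15, None, 28, 24]
Rule: An internal node has at least one child.
Per-node child counts:
  node 49: 1 child(ren)
  node 47: 1 child(ren)
  node 39: 1 child(ren)
  node 10: 1 child(ren)
  node 15: 1 child(ren)
  node 28: 1 child(ren)
  node 24: 0 child(ren)
Matching nodes: [49, 47, 39, 10, 15, 28]
Count of internal (non-leaf) nodes: 6


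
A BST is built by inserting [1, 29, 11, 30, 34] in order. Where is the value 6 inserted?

Starting tree (level order): [1, None, 29, 11, 30, None, None, None, 34]
Insertion path: 1 -> 29 -> 11
Result: insert 6 as left child of 11
Final tree (level order): [1, None, 29, 11, 30, 6, None, None, 34]


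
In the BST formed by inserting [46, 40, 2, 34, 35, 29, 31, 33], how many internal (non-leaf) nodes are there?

Tree built from: [46, 40, 2, 34, 35, 29, 31, 33]
Tree (level-order array): [46, 40, None, 2, None, None, 34, 29, 35, None, 31, None, None, None, 33]
Rule: An internal node has at least one child.
Per-node child counts:
  node 46: 1 child(ren)
  node 40: 1 child(ren)
  node 2: 1 child(ren)
  node 34: 2 child(ren)
  node 29: 1 child(ren)
  node 31: 1 child(ren)
  node 33: 0 child(ren)
  node 35: 0 child(ren)
Matching nodes: [46, 40, 2, 34, 29, 31]
Count of internal (non-leaf) nodes: 6


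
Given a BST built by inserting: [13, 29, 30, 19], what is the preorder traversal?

Tree insertion order: [13, 29, 30, 19]
Tree (level-order array): [13, None, 29, 19, 30]
Preorder traversal: [13, 29, 19, 30]


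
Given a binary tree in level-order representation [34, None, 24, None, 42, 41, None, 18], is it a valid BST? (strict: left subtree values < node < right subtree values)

Level-order array: [34, None, 24, None, 42, 41, None, 18]
Validate using subtree bounds (lo, hi): at each node, require lo < value < hi,
then recurse left with hi=value and right with lo=value.
Preorder trace (stopping at first violation):
  at node 34 with bounds (-inf, +inf): OK
  at node 24 with bounds (34, +inf): VIOLATION
Node 24 violates its bound: not (34 < 24 < +inf).
Result: Not a valid BST


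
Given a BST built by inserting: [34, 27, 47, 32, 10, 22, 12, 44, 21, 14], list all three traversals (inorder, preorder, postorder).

Tree insertion order: [34, 27, 47, 32, 10, 22, 12, 44, 21, 14]
Tree (level-order array): [34, 27, 47, 10, 32, 44, None, None, 22, None, None, None, None, 12, None, None, 21, 14]
Inorder (L, root, R): [10, 12, 14, 21, 22, 27, 32, 34, 44, 47]
Preorder (root, L, R): [34, 27, 10, 22, 12, 21, 14, 32, 47, 44]
Postorder (L, R, root): [14, 21, 12, 22, 10, 32, 27, 44, 47, 34]


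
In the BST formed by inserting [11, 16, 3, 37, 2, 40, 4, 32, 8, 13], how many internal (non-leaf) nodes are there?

Tree built from: [11, 16, 3, 37, 2, 40, 4, 32, 8, 13]
Tree (level-order array): [11, 3, 16, 2, 4, 13, 37, None, None, None, 8, None, None, 32, 40]
Rule: An internal node has at least one child.
Per-node child counts:
  node 11: 2 child(ren)
  node 3: 2 child(ren)
  node 2: 0 child(ren)
  node 4: 1 child(ren)
  node 8: 0 child(ren)
  node 16: 2 child(ren)
  node 13: 0 child(ren)
  node 37: 2 child(ren)
  node 32: 0 child(ren)
  node 40: 0 child(ren)
Matching nodes: [11, 3, 4, 16, 37]
Count of internal (non-leaf) nodes: 5


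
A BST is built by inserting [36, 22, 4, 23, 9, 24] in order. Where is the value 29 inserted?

Starting tree (level order): [36, 22, None, 4, 23, None, 9, None, 24]
Insertion path: 36 -> 22 -> 23 -> 24
Result: insert 29 as right child of 24
Final tree (level order): [36, 22, None, 4, 23, None, 9, None, 24, None, None, None, 29]


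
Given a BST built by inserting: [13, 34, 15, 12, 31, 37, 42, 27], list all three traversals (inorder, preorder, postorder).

Tree insertion order: [13, 34, 15, 12, 31, 37, 42, 27]
Tree (level-order array): [13, 12, 34, None, None, 15, 37, None, 31, None, 42, 27]
Inorder (L, root, R): [12, 13, 15, 27, 31, 34, 37, 42]
Preorder (root, L, R): [13, 12, 34, 15, 31, 27, 37, 42]
Postorder (L, R, root): [12, 27, 31, 15, 42, 37, 34, 13]


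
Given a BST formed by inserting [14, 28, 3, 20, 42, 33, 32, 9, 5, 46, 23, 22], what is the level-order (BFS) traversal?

Tree insertion order: [14, 28, 3, 20, 42, 33, 32, 9, 5, 46, 23, 22]
Tree (level-order array): [14, 3, 28, None, 9, 20, 42, 5, None, None, 23, 33, 46, None, None, 22, None, 32]
BFS from the root, enqueuing left then right child of each popped node:
  queue [14] -> pop 14, enqueue [3, 28], visited so far: [14]
  queue [3, 28] -> pop 3, enqueue [9], visited so far: [14, 3]
  queue [28, 9] -> pop 28, enqueue [20, 42], visited so far: [14, 3, 28]
  queue [9, 20, 42] -> pop 9, enqueue [5], visited so far: [14, 3, 28, 9]
  queue [20, 42, 5] -> pop 20, enqueue [23], visited so far: [14, 3, 28, 9, 20]
  queue [42, 5, 23] -> pop 42, enqueue [33, 46], visited so far: [14, 3, 28, 9, 20, 42]
  queue [5, 23, 33, 46] -> pop 5, enqueue [none], visited so far: [14, 3, 28, 9, 20, 42, 5]
  queue [23, 33, 46] -> pop 23, enqueue [22], visited so far: [14, 3, 28, 9, 20, 42, 5, 23]
  queue [33, 46, 22] -> pop 33, enqueue [32], visited so far: [14, 3, 28, 9, 20, 42, 5, 23, 33]
  queue [46, 22, 32] -> pop 46, enqueue [none], visited so far: [14, 3, 28, 9, 20, 42, 5, 23, 33, 46]
  queue [22, 32] -> pop 22, enqueue [none], visited so far: [14, 3, 28, 9, 20, 42, 5, 23, 33, 46, 22]
  queue [32] -> pop 32, enqueue [none], visited so far: [14, 3, 28, 9, 20, 42, 5, 23, 33, 46, 22, 32]
Result: [14, 3, 28, 9, 20, 42, 5, 23, 33, 46, 22, 32]


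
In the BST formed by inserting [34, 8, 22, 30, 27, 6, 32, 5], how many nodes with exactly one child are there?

Tree built from: [34, 8, 22, 30, 27, 6, 32, 5]
Tree (level-order array): [34, 8, None, 6, 22, 5, None, None, 30, None, None, 27, 32]
Rule: These are nodes with exactly 1 non-null child.
Per-node child counts:
  node 34: 1 child(ren)
  node 8: 2 child(ren)
  node 6: 1 child(ren)
  node 5: 0 child(ren)
  node 22: 1 child(ren)
  node 30: 2 child(ren)
  node 27: 0 child(ren)
  node 32: 0 child(ren)
Matching nodes: [34, 6, 22]
Count of nodes with exactly one child: 3


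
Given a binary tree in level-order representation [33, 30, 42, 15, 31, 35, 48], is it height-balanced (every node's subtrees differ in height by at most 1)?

Tree (level-order array): [33, 30, 42, 15, 31, 35, 48]
Definition: a tree is height-balanced if, at every node, |h(left) - h(right)| <= 1 (empty subtree has height -1).
Bottom-up per-node check:
  node 15: h_left=-1, h_right=-1, diff=0 [OK], height=0
  node 31: h_left=-1, h_right=-1, diff=0 [OK], height=0
  node 30: h_left=0, h_right=0, diff=0 [OK], height=1
  node 35: h_left=-1, h_right=-1, diff=0 [OK], height=0
  node 48: h_left=-1, h_right=-1, diff=0 [OK], height=0
  node 42: h_left=0, h_right=0, diff=0 [OK], height=1
  node 33: h_left=1, h_right=1, diff=0 [OK], height=2
All nodes satisfy the balance condition.
Result: Balanced


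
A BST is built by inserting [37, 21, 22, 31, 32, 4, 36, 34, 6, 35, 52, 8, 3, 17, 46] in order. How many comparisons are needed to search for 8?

Search path for 8: 37 -> 21 -> 4 -> 6 -> 8
Found: True
Comparisons: 5


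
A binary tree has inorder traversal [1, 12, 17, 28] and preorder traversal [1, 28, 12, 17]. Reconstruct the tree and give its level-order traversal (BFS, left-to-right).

Inorder:  [1, 12, 17, 28]
Preorder: [1, 28, 12, 17]
Algorithm: preorder visits root first, so consume preorder in order;
for each root, split the current inorder slice at that value into
left-subtree inorder and right-subtree inorder, then recurse.
Recursive splits:
  root=1; inorder splits into left=[], right=[12, 17, 28]
  root=28; inorder splits into left=[12, 17], right=[]
  root=12; inorder splits into left=[], right=[17]
  root=17; inorder splits into left=[], right=[]
Reconstructed level-order: [1, 28, 12, 17]


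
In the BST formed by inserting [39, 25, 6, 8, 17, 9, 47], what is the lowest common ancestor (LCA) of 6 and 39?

Tree insertion order: [39, 25, 6, 8, 17, 9, 47]
Tree (level-order array): [39, 25, 47, 6, None, None, None, None, 8, None, 17, 9]
In a BST, the LCA of p=6, q=39 is the first node v on the
root-to-leaf path with p <= v <= q (go left if both < v, right if both > v).
Walk from root:
  at 39: 6 <= 39 <= 39, this is the LCA
LCA = 39


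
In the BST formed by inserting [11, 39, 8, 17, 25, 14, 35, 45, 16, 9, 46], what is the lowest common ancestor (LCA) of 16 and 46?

Tree insertion order: [11, 39, 8, 17, 25, 14, 35, 45, 16, 9, 46]
Tree (level-order array): [11, 8, 39, None, 9, 17, 45, None, None, 14, 25, None, 46, None, 16, None, 35]
In a BST, the LCA of p=16, q=46 is the first node v on the
root-to-leaf path with p <= v <= q (go left if both < v, right if both > v).
Walk from root:
  at 11: both 16 and 46 > 11, go right
  at 39: 16 <= 39 <= 46, this is the LCA
LCA = 39


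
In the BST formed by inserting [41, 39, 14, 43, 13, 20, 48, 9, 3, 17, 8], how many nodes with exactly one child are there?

Tree built from: [41, 39, 14, 43, 13, 20, 48, 9, 3, 17, 8]
Tree (level-order array): [41, 39, 43, 14, None, None, 48, 13, 20, None, None, 9, None, 17, None, 3, None, None, None, None, 8]
Rule: These are nodes with exactly 1 non-null child.
Per-node child counts:
  node 41: 2 child(ren)
  node 39: 1 child(ren)
  node 14: 2 child(ren)
  node 13: 1 child(ren)
  node 9: 1 child(ren)
  node 3: 1 child(ren)
  node 8: 0 child(ren)
  node 20: 1 child(ren)
  node 17: 0 child(ren)
  node 43: 1 child(ren)
  node 48: 0 child(ren)
Matching nodes: [39, 13, 9, 3, 20, 43]
Count of nodes with exactly one child: 6


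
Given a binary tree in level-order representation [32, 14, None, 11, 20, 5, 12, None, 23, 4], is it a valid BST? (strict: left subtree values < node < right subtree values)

Level-order array: [32, 14, None, 11, 20, 5, 12, None, 23, 4]
Validate using subtree bounds (lo, hi): at each node, require lo < value < hi,
then recurse left with hi=value and right with lo=value.
Preorder trace (stopping at first violation):
  at node 32 with bounds (-inf, +inf): OK
  at node 14 with bounds (-inf, 32): OK
  at node 11 with bounds (-inf, 14): OK
  at node 5 with bounds (-inf, 11): OK
  at node 4 with bounds (-inf, 5): OK
  at node 12 with bounds (11, 14): OK
  at node 20 with bounds (14, 32): OK
  at node 23 with bounds (20, 32): OK
No violation found at any node.
Result: Valid BST


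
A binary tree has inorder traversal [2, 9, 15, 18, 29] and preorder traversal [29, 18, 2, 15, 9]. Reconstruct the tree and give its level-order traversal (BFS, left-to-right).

Inorder:  [2, 9, 15, 18, 29]
Preorder: [29, 18, 2, 15, 9]
Algorithm: preorder visits root first, so consume preorder in order;
for each root, split the current inorder slice at that value into
left-subtree inorder and right-subtree inorder, then recurse.
Recursive splits:
  root=29; inorder splits into left=[2, 9, 15, 18], right=[]
  root=18; inorder splits into left=[2, 9, 15], right=[]
  root=2; inorder splits into left=[], right=[9, 15]
  root=15; inorder splits into left=[9], right=[]
  root=9; inorder splits into left=[], right=[]
Reconstructed level-order: [29, 18, 2, 15, 9]


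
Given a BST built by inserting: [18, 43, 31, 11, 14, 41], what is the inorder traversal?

Tree insertion order: [18, 43, 31, 11, 14, 41]
Tree (level-order array): [18, 11, 43, None, 14, 31, None, None, None, None, 41]
Inorder traversal: [11, 14, 18, 31, 41, 43]


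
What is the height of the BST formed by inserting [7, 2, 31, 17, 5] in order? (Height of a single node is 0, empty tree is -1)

Insertion order: [7, 2, 31, 17, 5]
Tree (level-order array): [7, 2, 31, None, 5, 17]
Compute height bottom-up (empty subtree = -1):
  height(5) = 1 + max(-1, -1) = 0
  height(2) = 1 + max(-1, 0) = 1
  height(17) = 1 + max(-1, -1) = 0
  height(31) = 1 + max(0, -1) = 1
  height(7) = 1 + max(1, 1) = 2
Height = 2


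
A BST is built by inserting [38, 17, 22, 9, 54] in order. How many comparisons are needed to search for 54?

Search path for 54: 38 -> 54
Found: True
Comparisons: 2


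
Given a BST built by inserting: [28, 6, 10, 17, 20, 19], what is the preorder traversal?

Tree insertion order: [28, 6, 10, 17, 20, 19]
Tree (level-order array): [28, 6, None, None, 10, None, 17, None, 20, 19]
Preorder traversal: [28, 6, 10, 17, 20, 19]


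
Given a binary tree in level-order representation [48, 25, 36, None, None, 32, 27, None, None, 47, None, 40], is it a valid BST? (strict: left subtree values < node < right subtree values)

Level-order array: [48, 25, 36, None, None, 32, 27, None, None, 47, None, 40]
Validate using subtree bounds (lo, hi): at each node, require lo < value < hi,
then recurse left with hi=value and right with lo=value.
Preorder trace (stopping at first violation):
  at node 48 with bounds (-inf, +inf): OK
  at node 25 with bounds (-inf, 48): OK
  at node 36 with bounds (48, +inf): VIOLATION
Node 36 violates its bound: not (48 < 36 < +inf).
Result: Not a valid BST


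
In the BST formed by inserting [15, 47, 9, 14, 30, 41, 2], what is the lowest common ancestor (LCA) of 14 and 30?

Tree insertion order: [15, 47, 9, 14, 30, 41, 2]
Tree (level-order array): [15, 9, 47, 2, 14, 30, None, None, None, None, None, None, 41]
In a BST, the LCA of p=14, q=30 is the first node v on the
root-to-leaf path with p <= v <= q (go left if both < v, right if both > v).
Walk from root:
  at 15: 14 <= 15 <= 30, this is the LCA
LCA = 15


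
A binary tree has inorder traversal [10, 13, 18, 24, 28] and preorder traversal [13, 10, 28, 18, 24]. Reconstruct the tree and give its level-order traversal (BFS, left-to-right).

Inorder:  [10, 13, 18, 24, 28]
Preorder: [13, 10, 28, 18, 24]
Algorithm: preorder visits root first, so consume preorder in order;
for each root, split the current inorder slice at that value into
left-subtree inorder and right-subtree inorder, then recurse.
Recursive splits:
  root=13; inorder splits into left=[10], right=[18, 24, 28]
  root=10; inorder splits into left=[], right=[]
  root=28; inorder splits into left=[18, 24], right=[]
  root=18; inorder splits into left=[], right=[24]
  root=24; inorder splits into left=[], right=[]
Reconstructed level-order: [13, 10, 28, 18, 24]


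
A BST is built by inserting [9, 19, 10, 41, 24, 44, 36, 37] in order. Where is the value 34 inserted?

Starting tree (level order): [9, None, 19, 10, 41, None, None, 24, 44, None, 36, None, None, None, 37]
Insertion path: 9 -> 19 -> 41 -> 24 -> 36
Result: insert 34 as left child of 36
Final tree (level order): [9, None, 19, 10, 41, None, None, 24, 44, None, 36, None, None, 34, 37]


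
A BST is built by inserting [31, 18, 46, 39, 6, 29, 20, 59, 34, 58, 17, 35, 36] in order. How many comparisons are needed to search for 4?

Search path for 4: 31 -> 18 -> 6
Found: False
Comparisons: 3


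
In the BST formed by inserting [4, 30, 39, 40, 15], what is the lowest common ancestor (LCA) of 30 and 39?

Tree insertion order: [4, 30, 39, 40, 15]
Tree (level-order array): [4, None, 30, 15, 39, None, None, None, 40]
In a BST, the LCA of p=30, q=39 is the first node v on the
root-to-leaf path with p <= v <= q (go left if both < v, right if both > v).
Walk from root:
  at 4: both 30 and 39 > 4, go right
  at 30: 30 <= 30 <= 39, this is the LCA
LCA = 30


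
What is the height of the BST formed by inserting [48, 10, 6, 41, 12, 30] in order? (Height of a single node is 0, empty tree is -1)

Insertion order: [48, 10, 6, 41, 12, 30]
Tree (level-order array): [48, 10, None, 6, 41, None, None, 12, None, None, 30]
Compute height bottom-up (empty subtree = -1):
  height(6) = 1 + max(-1, -1) = 0
  height(30) = 1 + max(-1, -1) = 0
  height(12) = 1 + max(-1, 0) = 1
  height(41) = 1 + max(1, -1) = 2
  height(10) = 1 + max(0, 2) = 3
  height(48) = 1 + max(3, -1) = 4
Height = 4


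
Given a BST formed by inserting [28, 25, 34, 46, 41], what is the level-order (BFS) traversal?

Tree insertion order: [28, 25, 34, 46, 41]
Tree (level-order array): [28, 25, 34, None, None, None, 46, 41]
BFS from the root, enqueuing left then right child of each popped node:
  queue [28] -> pop 28, enqueue [25, 34], visited so far: [28]
  queue [25, 34] -> pop 25, enqueue [none], visited so far: [28, 25]
  queue [34] -> pop 34, enqueue [46], visited so far: [28, 25, 34]
  queue [46] -> pop 46, enqueue [41], visited so far: [28, 25, 34, 46]
  queue [41] -> pop 41, enqueue [none], visited so far: [28, 25, 34, 46, 41]
Result: [28, 25, 34, 46, 41]


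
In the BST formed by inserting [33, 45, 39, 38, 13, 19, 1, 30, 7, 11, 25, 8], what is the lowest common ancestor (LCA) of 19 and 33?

Tree insertion order: [33, 45, 39, 38, 13, 19, 1, 30, 7, 11, 25, 8]
Tree (level-order array): [33, 13, 45, 1, 19, 39, None, None, 7, None, 30, 38, None, None, 11, 25, None, None, None, 8]
In a BST, the LCA of p=19, q=33 is the first node v on the
root-to-leaf path with p <= v <= q (go left if both < v, right if both > v).
Walk from root:
  at 33: 19 <= 33 <= 33, this is the LCA
LCA = 33


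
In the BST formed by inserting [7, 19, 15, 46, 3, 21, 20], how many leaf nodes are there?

Tree built from: [7, 19, 15, 46, 3, 21, 20]
Tree (level-order array): [7, 3, 19, None, None, 15, 46, None, None, 21, None, 20]
Rule: A leaf has 0 children.
Per-node child counts:
  node 7: 2 child(ren)
  node 3: 0 child(ren)
  node 19: 2 child(ren)
  node 15: 0 child(ren)
  node 46: 1 child(ren)
  node 21: 1 child(ren)
  node 20: 0 child(ren)
Matching nodes: [3, 15, 20]
Count of leaf nodes: 3


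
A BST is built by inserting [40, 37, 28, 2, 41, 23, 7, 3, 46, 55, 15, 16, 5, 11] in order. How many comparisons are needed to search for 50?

Search path for 50: 40 -> 41 -> 46 -> 55
Found: False
Comparisons: 4


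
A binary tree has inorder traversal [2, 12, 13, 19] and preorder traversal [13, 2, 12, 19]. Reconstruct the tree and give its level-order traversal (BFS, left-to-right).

Inorder:  [2, 12, 13, 19]
Preorder: [13, 2, 12, 19]
Algorithm: preorder visits root first, so consume preorder in order;
for each root, split the current inorder slice at that value into
left-subtree inorder and right-subtree inorder, then recurse.
Recursive splits:
  root=13; inorder splits into left=[2, 12], right=[19]
  root=2; inorder splits into left=[], right=[12]
  root=12; inorder splits into left=[], right=[]
  root=19; inorder splits into left=[], right=[]
Reconstructed level-order: [13, 2, 19, 12]


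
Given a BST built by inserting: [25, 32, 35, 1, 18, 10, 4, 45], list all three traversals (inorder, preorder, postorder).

Tree insertion order: [25, 32, 35, 1, 18, 10, 4, 45]
Tree (level-order array): [25, 1, 32, None, 18, None, 35, 10, None, None, 45, 4]
Inorder (L, root, R): [1, 4, 10, 18, 25, 32, 35, 45]
Preorder (root, L, R): [25, 1, 18, 10, 4, 32, 35, 45]
Postorder (L, R, root): [4, 10, 18, 1, 45, 35, 32, 25]


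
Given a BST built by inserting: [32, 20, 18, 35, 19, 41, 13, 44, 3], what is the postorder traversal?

Tree insertion order: [32, 20, 18, 35, 19, 41, 13, 44, 3]
Tree (level-order array): [32, 20, 35, 18, None, None, 41, 13, 19, None, 44, 3]
Postorder traversal: [3, 13, 19, 18, 20, 44, 41, 35, 32]


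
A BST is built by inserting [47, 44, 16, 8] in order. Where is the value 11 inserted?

Starting tree (level order): [47, 44, None, 16, None, 8]
Insertion path: 47 -> 44 -> 16 -> 8
Result: insert 11 as right child of 8
Final tree (level order): [47, 44, None, 16, None, 8, None, None, 11]


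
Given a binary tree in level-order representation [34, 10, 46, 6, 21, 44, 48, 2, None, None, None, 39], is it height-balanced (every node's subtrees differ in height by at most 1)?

Tree (level-order array): [34, 10, 46, 6, 21, 44, 48, 2, None, None, None, 39]
Definition: a tree is height-balanced if, at every node, |h(left) - h(right)| <= 1 (empty subtree has height -1).
Bottom-up per-node check:
  node 2: h_left=-1, h_right=-1, diff=0 [OK], height=0
  node 6: h_left=0, h_right=-1, diff=1 [OK], height=1
  node 21: h_left=-1, h_right=-1, diff=0 [OK], height=0
  node 10: h_left=1, h_right=0, diff=1 [OK], height=2
  node 39: h_left=-1, h_right=-1, diff=0 [OK], height=0
  node 44: h_left=0, h_right=-1, diff=1 [OK], height=1
  node 48: h_left=-1, h_right=-1, diff=0 [OK], height=0
  node 46: h_left=1, h_right=0, diff=1 [OK], height=2
  node 34: h_left=2, h_right=2, diff=0 [OK], height=3
All nodes satisfy the balance condition.
Result: Balanced


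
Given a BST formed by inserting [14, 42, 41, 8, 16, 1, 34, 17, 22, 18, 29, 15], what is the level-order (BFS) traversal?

Tree insertion order: [14, 42, 41, 8, 16, 1, 34, 17, 22, 18, 29, 15]
Tree (level-order array): [14, 8, 42, 1, None, 41, None, None, None, 16, None, 15, 34, None, None, 17, None, None, 22, 18, 29]
BFS from the root, enqueuing left then right child of each popped node:
  queue [14] -> pop 14, enqueue [8, 42], visited so far: [14]
  queue [8, 42] -> pop 8, enqueue [1], visited so far: [14, 8]
  queue [42, 1] -> pop 42, enqueue [41], visited so far: [14, 8, 42]
  queue [1, 41] -> pop 1, enqueue [none], visited so far: [14, 8, 42, 1]
  queue [41] -> pop 41, enqueue [16], visited so far: [14, 8, 42, 1, 41]
  queue [16] -> pop 16, enqueue [15, 34], visited so far: [14, 8, 42, 1, 41, 16]
  queue [15, 34] -> pop 15, enqueue [none], visited so far: [14, 8, 42, 1, 41, 16, 15]
  queue [34] -> pop 34, enqueue [17], visited so far: [14, 8, 42, 1, 41, 16, 15, 34]
  queue [17] -> pop 17, enqueue [22], visited so far: [14, 8, 42, 1, 41, 16, 15, 34, 17]
  queue [22] -> pop 22, enqueue [18, 29], visited so far: [14, 8, 42, 1, 41, 16, 15, 34, 17, 22]
  queue [18, 29] -> pop 18, enqueue [none], visited so far: [14, 8, 42, 1, 41, 16, 15, 34, 17, 22, 18]
  queue [29] -> pop 29, enqueue [none], visited so far: [14, 8, 42, 1, 41, 16, 15, 34, 17, 22, 18, 29]
Result: [14, 8, 42, 1, 41, 16, 15, 34, 17, 22, 18, 29]


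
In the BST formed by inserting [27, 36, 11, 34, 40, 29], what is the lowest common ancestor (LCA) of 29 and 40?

Tree insertion order: [27, 36, 11, 34, 40, 29]
Tree (level-order array): [27, 11, 36, None, None, 34, 40, 29]
In a BST, the LCA of p=29, q=40 is the first node v on the
root-to-leaf path with p <= v <= q (go left if both < v, right if both > v).
Walk from root:
  at 27: both 29 and 40 > 27, go right
  at 36: 29 <= 36 <= 40, this is the LCA
LCA = 36


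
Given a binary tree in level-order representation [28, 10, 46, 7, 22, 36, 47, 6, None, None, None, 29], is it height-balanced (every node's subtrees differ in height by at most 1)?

Tree (level-order array): [28, 10, 46, 7, 22, 36, 47, 6, None, None, None, 29]
Definition: a tree is height-balanced if, at every node, |h(left) - h(right)| <= 1 (empty subtree has height -1).
Bottom-up per-node check:
  node 6: h_left=-1, h_right=-1, diff=0 [OK], height=0
  node 7: h_left=0, h_right=-1, diff=1 [OK], height=1
  node 22: h_left=-1, h_right=-1, diff=0 [OK], height=0
  node 10: h_left=1, h_right=0, diff=1 [OK], height=2
  node 29: h_left=-1, h_right=-1, diff=0 [OK], height=0
  node 36: h_left=0, h_right=-1, diff=1 [OK], height=1
  node 47: h_left=-1, h_right=-1, diff=0 [OK], height=0
  node 46: h_left=1, h_right=0, diff=1 [OK], height=2
  node 28: h_left=2, h_right=2, diff=0 [OK], height=3
All nodes satisfy the balance condition.
Result: Balanced


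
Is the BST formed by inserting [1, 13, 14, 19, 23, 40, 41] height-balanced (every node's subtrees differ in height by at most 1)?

Tree (level-order array): [1, None, 13, None, 14, None, 19, None, 23, None, 40, None, 41]
Definition: a tree is height-balanced if, at every node, |h(left) - h(right)| <= 1 (empty subtree has height -1).
Bottom-up per-node check:
  node 41: h_left=-1, h_right=-1, diff=0 [OK], height=0
  node 40: h_left=-1, h_right=0, diff=1 [OK], height=1
  node 23: h_left=-1, h_right=1, diff=2 [FAIL (|-1-1|=2 > 1)], height=2
  node 19: h_left=-1, h_right=2, diff=3 [FAIL (|-1-2|=3 > 1)], height=3
  node 14: h_left=-1, h_right=3, diff=4 [FAIL (|-1-3|=4 > 1)], height=4
  node 13: h_left=-1, h_right=4, diff=5 [FAIL (|-1-4|=5 > 1)], height=5
  node 1: h_left=-1, h_right=5, diff=6 [FAIL (|-1-5|=6 > 1)], height=6
Node 23 violates the condition: |-1 - 1| = 2 > 1.
Result: Not balanced


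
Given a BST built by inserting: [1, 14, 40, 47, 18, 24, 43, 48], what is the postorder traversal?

Tree insertion order: [1, 14, 40, 47, 18, 24, 43, 48]
Tree (level-order array): [1, None, 14, None, 40, 18, 47, None, 24, 43, 48]
Postorder traversal: [24, 18, 43, 48, 47, 40, 14, 1]


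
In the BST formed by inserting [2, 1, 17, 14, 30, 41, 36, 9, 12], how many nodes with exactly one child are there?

Tree built from: [2, 1, 17, 14, 30, 41, 36, 9, 12]
Tree (level-order array): [2, 1, 17, None, None, 14, 30, 9, None, None, 41, None, 12, 36]
Rule: These are nodes with exactly 1 non-null child.
Per-node child counts:
  node 2: 2 child(ren)
  node 1: 0 child(ren)
  node 17: 2 child(ren)
  node 14: 1 child(ren)
  node 9: 1 child(ren)
  node 12: 0 child(ren)
  node 30: 1 child(ren)
  node 41: 1 child(ren)
  node 36: 0 child(ren)
Matching nodes: [14, 9, 30, 41]
Count of nodes with exactly one child: 4


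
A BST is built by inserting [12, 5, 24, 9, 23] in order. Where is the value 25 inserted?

Starting tree (level order): [12, 5, 24, None, 9, 23]
Insertion path: 12 -> 24
Result: insert 25 as right child of 24
Final tree (level order): [12, 5, 24, None, 9, 23, 25]


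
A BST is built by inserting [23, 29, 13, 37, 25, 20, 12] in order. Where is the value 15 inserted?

Starting tree (level order): [23, 13, 29, 12, 20, 25, 37]
Insertion path: 23 -> 13 -> 20
Result: insert 15 as left child of 20
Final tree (level order): [23, 13, 29, 12, 20, 25, 37, None, None, 15]


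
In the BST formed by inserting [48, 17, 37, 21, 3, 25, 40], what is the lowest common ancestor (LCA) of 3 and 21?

Tree insertion order: [48, 17, 37, 21, 3, 25, 40]
Tree (level-order array): [48, 17, None, 3, 37, None, None, 21, 40, None, 25]
In a BST, the LCA of p=3, q=21 is the first node v on the
root-to-leaf path with p <= v <= q (go left if both < v, right if both > v).
Walk from root:
  at 48: both 3 and 21 < 48, go left
  at 17: 3 <= 17 <= 21, this is the LCA
LCA = 17


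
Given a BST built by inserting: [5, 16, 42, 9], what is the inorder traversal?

Tree insertion order: [5, 16, 42, 9]
Tree (level-order array): [5, None, 16, 9, 42]
Inorder traversal: [5, 9, 16, 42]


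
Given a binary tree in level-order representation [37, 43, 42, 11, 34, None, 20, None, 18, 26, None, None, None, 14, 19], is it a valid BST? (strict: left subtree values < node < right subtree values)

Level-order array: [37, 43, 42, 11, 34, None, 20, None, 18, 26, None, None, None, 14, 19]
Validate using subtree bounds (lo, hi): at each node, require lo < value < hi,
then recurse left with hi=value and right with lo=value.
Preorder trace (stopping at first violation):
  at node 37 with bounds (-inf, +inf): OK
  at node 43 with bounds (-inf, 37): VIOLATION
Node 43 violates its bound: not (-inf < 43 < 37).
Result: Not a valid BST


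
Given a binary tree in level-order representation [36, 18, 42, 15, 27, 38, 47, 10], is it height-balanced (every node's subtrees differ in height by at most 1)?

Tree (level-order array): [36, 18, 42, 15, 27, 38, 47, 10]
Definition: a tree is height-balanced if, at every node, |h(left) - h(right)| <= 1 (empty subtree has height -1).
Bottom-up per-node check:
  node 10: h_left=-1, h_right=-1, diff=0 [OK], height=0
  node 15: h_left=0, h_right=-1, diff=1 [OK], height=1
  node 27: h_left=-1, h_right=-1, diff=0 [OK], height=0
  node 18: h_left=1, h_right=0, diff=1 [OK], height=2
  node 38: h_left=-1, h_right=-1, diff=0 [OK], height=0
  node 47: h_left=-1, h_right=-1, diff=0 [OK], height=0
  node 42: h_left=0, h_right=0, diff=0 [OK], height=1
  node 36: h_left=2, h_right=1, diff=1 [OK], height=3
All nodes satisfy the balance condition.
Result: Balanced


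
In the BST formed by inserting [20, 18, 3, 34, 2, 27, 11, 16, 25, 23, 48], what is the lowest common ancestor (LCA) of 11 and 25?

Tree insertion order: [20, 18, 3, 34, 2, 27, 11, 16, 25, 23, 48]
Tree (level-order array): [20, 18, 34, 3, None, 27, 48, 2, 11, 25, None, None, None, None, None, None, 16, 23]
In a BST, the LCA of p=11, q=25 is the first node v on the
root-to-leaf path with p <= v <= q (go left if both < v, right if both > v).
Walk from root:
  at 20: 11 <= 20 <= 25, this is the LCA
LCA = 20


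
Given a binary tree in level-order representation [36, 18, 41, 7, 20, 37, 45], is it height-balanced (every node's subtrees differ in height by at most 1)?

Tree (level-order array): [36, 18, 41, 7, 20, 37, 45]
Definition: a tree is height-balanced if, at every node, |h(left) - h(right)| <= 1 (empty subtree has height -1).
Bottom-up per-node check:
  node 7: h_left=-1, h_right=-1, diff=0 [OK], height=0
  node 20: h_left=-1, h_right=-1, diff=0 [OK], height=0
  node 18: h_left=0, h_right=0, diff=0 [OK], height=1
  node 37: h_left=-1, h_right=-1, diff=0 [OK], height=0
  node 45: h_left=-1, h_right=-1, diff=0 [OK], height=0
  node 41: h_left=0, h_right=0, diff=0 [OK], height=1
  node 36: h_left=1, h_right=1, diff=0 [OK], height=2
All nodes satisfy the balance condition.
Result: Balanced


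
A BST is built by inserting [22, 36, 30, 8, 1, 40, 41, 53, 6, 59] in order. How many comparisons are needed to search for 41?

Search path for 41: 22 -> 36 -> 40 -> 41
Found: True
Comparisons: 4


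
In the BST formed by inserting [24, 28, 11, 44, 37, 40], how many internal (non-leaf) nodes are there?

Tree built from: [24, 28, 11, 44, 37, 40]
Tree (level-order array): [24, 11, 28, None, None, None, 44, 37, None, None, 40]
Rule: An internal node has at least one child.
Per-node child counts:
  node 24: 2 child(ren)
  node 11: 0 child(ren)
  node 28: 1 child(ren)
  node 44: 1 child(ren)
  node 37: 1 child(ren)
  node 40: 0 child(ren)
Matching nodes: [24, 28, 44, 37]
Count of internal (non-leaf) nodes: 4


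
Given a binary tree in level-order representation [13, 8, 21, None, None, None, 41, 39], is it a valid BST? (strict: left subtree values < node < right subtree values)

Level-order array: [13, 8, 21, None, None, None, 41, 39]
Validate using subtree bounds (lo, hi): at each node, require lo < value < hi,
then recurse left with hi=value and right with lo=value.
Preorder trace (stopping at first violation):
  at node 13 with bounds (-inf, +inf): OK
  at node 8 with bounds (-inf, 13): OK
  at node 21 with bounds (13, +inf): OK
  at node 41 with bounds (21, +inf): OK
  at node 39 with bounds (21, 41): OK
No violation found at any node.
Result: Valid BST


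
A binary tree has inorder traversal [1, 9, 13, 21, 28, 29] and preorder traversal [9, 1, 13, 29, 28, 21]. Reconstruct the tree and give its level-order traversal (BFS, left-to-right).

Inorder:  [1, 9, 13, 21, 28, 29]
Preorder: [9, 1, 13, 29, 28, 21]
Algorithm: preorder visits root first, so consume preorder in order;
for each root, split the current inorder slice at that value into
left-subtree inorder and right-subtree inorder, then recurse.
Recursive splits:
  root=9; inorder splits into left=[1], right=[13, 21, 28, 29]
  root=1; inorder splits into left=[], right=[]
  root=13; inorder splits into left=[], right=[21, 28, 29]
  root=29; inorder splits into left=[21, 28], right=[]
  root=28; inorder splits into left=[21], right=[]
  root=21; inorder splits into left=[], right=[]
Reconstructed level-order: [9, 1, 13, 29, 28, 21]


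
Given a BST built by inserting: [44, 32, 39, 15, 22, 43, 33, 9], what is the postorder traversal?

Tree insertion order: [44, 32, 39, 15, 22, 43, 33, 9]
Tree (level-order array): [44, 32, None, 15, 39, 9, 22, 33, 43]
Postorder traversal: [9, 22, 15, 33, 43, 39, 32, 44]


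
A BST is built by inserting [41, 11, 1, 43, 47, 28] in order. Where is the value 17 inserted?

Starting tree (level order): [41, 11, 43, 1, 28, None, 47]
Insertion path: 41 -> 11 -> 28
Result: insert 17 as left child of 28
Final tree (level order): [41, 11, 43, 1, 28, None, 47, None, None, 17]


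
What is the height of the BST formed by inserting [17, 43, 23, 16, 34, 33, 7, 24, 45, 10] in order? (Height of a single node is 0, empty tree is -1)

Insertion order: [17, 43, 23, 16, 34, 33, 7, 24, 45, 10]
Tree (level-order array): [17, 16, 43, 7, None, 23, 45, None, 10, None, 34, None, None, None, None, 33, None, 24]
Compute height bottom-up (empty subtree = -1):
  height(10) = 1 + max(-1, -1) = 0
  height(7) = 1 + max(-1, 0) = 1
  height(16) = 1 + max(1, -1) = 2
  height(24) = 1 + max(-1, -1) = 0
  height(33) = 1 + max(0, -1) = 1
  height(34) = 1 + max(1, -1) = 2
  height(23) = 1 + max(-1, 2) = 3
  height(45) = 1 + max(-1, -1) = 0
  height(43) = 1 + max(3, 0) = 4
  height(17) = 1 + max(2, 4) = 5
Height = 5
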